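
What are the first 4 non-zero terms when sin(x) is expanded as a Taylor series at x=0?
-x^7/5040 + x^5/120 - x^3/6 + x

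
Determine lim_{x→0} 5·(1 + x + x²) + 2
Direct substitution at x = 0 gives 7.

Final answer: 7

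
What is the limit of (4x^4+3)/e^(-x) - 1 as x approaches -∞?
The quotient is an ∞/∞ indeterminate form as x → -∞.
Compare growth rates of the dominant terms (exponentials ≫ polynomials ≫ logarithms), or apply L'Hôpital's rule; the quotient → 0.
Adding the constant: 0 - 1 = -1. Limit = -1.

Final answer: -1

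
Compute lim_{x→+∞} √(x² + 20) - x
This is an ∞ − ∞ indeterminate form.
Multiply and divide by the conjugate √(x²+20) + x; the x² terms cancel, leaving 20/(√(x²+20)+x) → 0.
Limit = 0.

Final answer: 0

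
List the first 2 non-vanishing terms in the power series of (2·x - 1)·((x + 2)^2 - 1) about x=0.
2·x - 3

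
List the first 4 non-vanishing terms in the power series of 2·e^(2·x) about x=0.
8·x^3/3 + 4·x^2 + 4·x + 2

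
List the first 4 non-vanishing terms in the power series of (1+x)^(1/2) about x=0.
x^3/16 - x^2/8 + x/2 + 1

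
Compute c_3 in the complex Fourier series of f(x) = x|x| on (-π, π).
Compute the real Fourier coefficients first: a_3 = 0, b_3 = (-8 + 18·π^2)/(27·π).
Then c_3 = (a_3 − i·b_3)/2 = -i·π/3 + 4·i/(27·π).

Final answer: -i·π/3 + 4·i/(27·π)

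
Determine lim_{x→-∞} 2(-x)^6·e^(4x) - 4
The product is a 0·∞ indeterminate form at x → -∞.
Rewrite the product as 2(-x)^6 / e^(-4x) (an ∞/∞ form) and apply L'Hôpital, or use the standard hierarchy e^(4|x|) ≫ |(-x)^6| as x → -∞.
The indeterminate product → 0, so the limit = -4.

Final answer: -4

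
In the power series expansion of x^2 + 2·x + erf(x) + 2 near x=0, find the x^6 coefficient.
Expand to order 6: x^2 + 2·x + erf(x) + 2 = x^5/(5·√(π)) - 2·x^3/(3·√(π)) + x^2 + x·(2/√(π) + 2) + 2 + O(x^7).
The coefficient of x^6 is 0.

Final answer: 0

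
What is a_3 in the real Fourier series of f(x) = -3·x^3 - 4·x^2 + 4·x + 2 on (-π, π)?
a_3 = (1/π) ∫_{-π}^{π} f(x)·cos(3x) dx.
Evaluate the integral (use parity and integration by parts as needed): a_3 = 16/9.

Final answer: 16/9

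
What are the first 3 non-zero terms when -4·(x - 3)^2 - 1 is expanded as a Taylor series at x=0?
-4·x^2 + 24·x - 37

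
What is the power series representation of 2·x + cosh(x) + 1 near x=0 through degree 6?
x^6/720 + x^4/24 + x^2/2 + 2·x + 2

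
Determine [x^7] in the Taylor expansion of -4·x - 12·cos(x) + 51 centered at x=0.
Expand to order 7: -4·x - 12·cos(x) + 51 = x^6/60 - x^4/2 + 6·x^2 - 4·x + 39 + O(x^8).
The coefficient of x^7 is 0.

Final answer: 0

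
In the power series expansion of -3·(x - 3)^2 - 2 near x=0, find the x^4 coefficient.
Expand to order 4: -3·(x - 3)^2 - 2 = -3·x^2 + 18·x - 29 + O(x^5).
The coefficient of x^4 is 0.

Final answer: 0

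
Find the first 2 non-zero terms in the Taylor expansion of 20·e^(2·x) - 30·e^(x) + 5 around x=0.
10·x - 5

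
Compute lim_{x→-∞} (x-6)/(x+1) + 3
Evaluate the dominant behaviour as x → -∞; each term tends to a finite value or vanishes.
Limit = 4.

Final answer: 4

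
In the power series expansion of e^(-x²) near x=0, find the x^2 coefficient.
Expand to order 2: e^(-x²) = 1 - x^2 + O(x^3).
The coefficient of x^2 is -1.

Final answer: -1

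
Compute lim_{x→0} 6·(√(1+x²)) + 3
Direct substitution at x = 0 gives 9.

Final answer: 9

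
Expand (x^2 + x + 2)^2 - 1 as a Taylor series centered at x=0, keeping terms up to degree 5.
x^4 + 2·x^3 + 5·x^2 + 4·x + 3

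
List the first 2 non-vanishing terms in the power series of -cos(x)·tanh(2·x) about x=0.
11·x^3/3 - 2·x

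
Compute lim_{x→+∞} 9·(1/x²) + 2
Evaluate the dominant behaviour as x → +∞; each term tends to a finite value or vanishes.
Limit = 2.

Final answer: 2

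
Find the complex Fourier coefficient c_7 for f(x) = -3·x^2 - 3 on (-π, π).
Compute the real Fourier coefficients first: a_7 = 12/49, b_7 = 0.
Then c_7 = (a_7 − i·b_7)/2 = 6/49.

Final answer: 6/49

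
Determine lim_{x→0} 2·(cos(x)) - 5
Direct substitution at x = 0 gives -3.

Final answer: -3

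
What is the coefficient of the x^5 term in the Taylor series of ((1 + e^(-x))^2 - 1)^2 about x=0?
Expand to order 5: ((1 + e^(-x))^2 - 1)^2 = -177·x^5/10 + 161·x^4/6 - 34·x^3 + 34·x^2 - 24·x + 9 + O(x^6).
The coefficient of x^5 is -177/10.

Final answer: -177/10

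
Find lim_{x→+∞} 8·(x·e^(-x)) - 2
Evaluate the dominant behaviour as x → +∞; each term tends to a finite value or vanishes.
Limit = -2.

Final answer: -2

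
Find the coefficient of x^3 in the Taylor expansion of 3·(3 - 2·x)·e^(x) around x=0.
Expand to order 3: 3·(3 - 2·x)·e^(x) = -3·x^3/2 - 3·x^2/2 + 3·x + 9 + O(x^4).
The coefficient of x^3 is -3/2.

Final answer: -3/2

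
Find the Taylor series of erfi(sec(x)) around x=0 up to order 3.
e·x^2/√(π) + erfi(1)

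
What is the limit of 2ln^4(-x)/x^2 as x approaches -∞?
This is an ∞/∞ indeterminate form as x → -∞.
Compare growth rates of the dominant terms (exponentials ≫ polynomials ≫ logarithms), or apply L'Hôpital's rule; the quotient → 0.
Limit = 0.

Final answer: 0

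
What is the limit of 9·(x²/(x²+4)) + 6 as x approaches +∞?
Evaluate the dominant behaviour as x → +∞; each term tends to a finite value or vanishes.
Limit = 15.

Final answer: 15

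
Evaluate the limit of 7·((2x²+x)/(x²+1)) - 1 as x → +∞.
Evaluate the dominant behaviour as x → +∞; each term tends to a finite value or vanishes.
Limit = 13.

Final answer: 13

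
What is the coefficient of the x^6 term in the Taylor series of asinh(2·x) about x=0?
Expand to order 6: asinh(2·x) = 12·x^5/5 - 4·x^3/3 + 2·x + O(x^7).
The coefficient of x^6 is 0.

Final answer: 0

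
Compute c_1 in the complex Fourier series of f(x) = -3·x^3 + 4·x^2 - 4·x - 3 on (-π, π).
Compute the real Fourier coefficients first: a_1 = -16, b_1 = 28 - 6·π^2.
Then c_1 = (a_1 − i·b_1)/2 = -8 - 14·i + 3·i·π^2.

Final answer: -8 - 14·i + 3·i·π^2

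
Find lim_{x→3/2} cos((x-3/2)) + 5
Direct substitution at x = 3/2 gives 6.

Final answer: 6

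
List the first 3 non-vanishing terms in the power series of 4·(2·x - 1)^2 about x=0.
16·x^2 - 16·x + 4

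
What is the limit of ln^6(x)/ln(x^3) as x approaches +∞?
This is an ∞/∞ indeterminate form as x → +∞.
Write ln(x^3) = 3·ln(x), reducing the quotient to ln^5(x)/3 → ∞.
Limit = ∞.

Final answer: ∞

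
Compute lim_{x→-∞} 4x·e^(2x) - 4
The product is a 0·∞ indeterminate form at x → -∞.
Rewrite the product as 4x / e^(-2x) (an ∞/∞ form) and apply L'Hôpital, or use the standard hierarchy e^(2|x|) ≫ |x| as x → -∞.
The indeterminate product → 0, so the limit = -4.

Final answer: -4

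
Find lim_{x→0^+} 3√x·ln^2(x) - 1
The product is a 0·∞ indeterminate form at x → 0⁺.
Rewrite the product as 3·ln^2(x) / x^(-1/2) and apply L'Hôpital, or use the standard hierarchy x^(-1/2) ≫ |ln x|^2 as x → 0⁺.
The indeterminate product → 0, so the limit = -1.

Final answer: -1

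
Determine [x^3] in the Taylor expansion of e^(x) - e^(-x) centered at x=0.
Expand to order 3: e^(x) - e^(-x) = x^3/3 + 2·x + O(x^4).
The coefficient of x^3 is 1/3.

Final answer: 1/3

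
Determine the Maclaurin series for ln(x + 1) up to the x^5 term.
x^5/5 - x^4/4 + x^3/3 - x^2/2 + x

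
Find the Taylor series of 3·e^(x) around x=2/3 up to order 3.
3·e^(2/3) + 3·e^(2/3)·(x - 2/3) + 3·e^(2/3)·(x - 2/3)^2/2 + e^(2/3)·(x - 2/3)^3/2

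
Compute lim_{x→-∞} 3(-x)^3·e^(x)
This is a 0·∞ indeterminate form at x → -∞.
Rewrite the product as 3(-x)^3 / e^(-x) (an ∞/∞ form) and apply L'Hôpital, or use the standard hierarchy e^(|x|) ≫ |(-x)^3| as x → -∞.
The indeterminate product → 0, so the limit = 0.

Final answer: 0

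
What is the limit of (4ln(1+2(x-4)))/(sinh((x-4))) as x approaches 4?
Both numerator and denominator → 0 as x → 4; this is a 0/0 indeterminate form.
Expand each to leading order near x = 4: numerator ~ 8·(x - 4), denominator ~ (x - 4).
The limit of the ratio is 8.

Final answer: 8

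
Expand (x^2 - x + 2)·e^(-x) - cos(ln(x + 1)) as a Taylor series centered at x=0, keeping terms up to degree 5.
-67·x^5/120 + 7·x^4/6 - 7·x^3/3 + 7·x^2/2 - 3·x + 1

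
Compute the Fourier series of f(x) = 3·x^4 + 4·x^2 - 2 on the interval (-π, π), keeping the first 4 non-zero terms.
(128 - 24·π^2)·cos(x) + (-5 + 6·π^2)·cos(2·x) - 8·π^2·cos(3·x)/3 - 2 + 4·π^2/3 + 3·π^4/5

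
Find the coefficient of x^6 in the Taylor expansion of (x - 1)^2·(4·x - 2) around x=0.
Expand to order 6: (x - 1)^2·(4·x - 2) = 4·x^3 - 10·x^2 + 8·x - 2 + O(x^7).
The coefficient of x^6 is 0.

Final answer: 0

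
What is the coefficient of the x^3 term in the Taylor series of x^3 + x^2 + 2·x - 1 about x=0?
Expand to order 3: x^3 + x^2 + 2·x - 1 = x^3 + x^2 + 2·x - 1 + O(x^4).
The coefficient of x^3 is 1.

Final answer: 1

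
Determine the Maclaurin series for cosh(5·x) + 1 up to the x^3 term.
25·x^2/2 + 2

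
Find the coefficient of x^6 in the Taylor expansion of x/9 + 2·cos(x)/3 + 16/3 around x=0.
Expand to order 6: x/9 + 2·cos(x)/3 + 16/3 = -x^6/1080 + x^4/36 - x^2/3 + x/9 + 6 + O(x^7).
The coefficient of x^6 is -1/1080.

Final answer: -1/1080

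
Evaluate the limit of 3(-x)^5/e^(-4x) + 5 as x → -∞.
The quotient is an ∞/∞ indeterminate form as x → -∞.
Compare growth rates of the dominant terms (exponentials ≫ polynomials ≫ logarithms), or apply L'Hôpital's rule; the quotient → 0.
Adding the constant: 0 + 5 = 5. Limit = 5.

Final answer: 5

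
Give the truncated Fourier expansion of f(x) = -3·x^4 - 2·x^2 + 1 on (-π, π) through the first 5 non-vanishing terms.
(-136 + 24·π^2)·cos(x) + (7 - 6·π^2)·cos(2·x) + (-8/9 + 8·π^2/3)·cos(3·x) + (1/16 - 3·π^2/2)·cos(4·x) - 3·π^4/5 - 2·π^2/3 + 1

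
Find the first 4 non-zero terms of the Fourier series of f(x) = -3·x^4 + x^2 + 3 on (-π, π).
(-148 + 24·π^2)·cos(x) + (10 - 6·π^2)·cos(2·x) + (-20/9 + 8·π^2/3)·cos(3·x) - 3·π^4/5 + 3 + π^2/3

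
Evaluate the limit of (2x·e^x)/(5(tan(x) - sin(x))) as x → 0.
Both numerator and denominator → 0 as x → 0; this is a 0/0 indeterminate form.
Expand each to leading order near x = 0: numerator ~ 2·x, denominator ~ 5·x^3/2.
The limit of the ratio is ∞.

Final answer: ∞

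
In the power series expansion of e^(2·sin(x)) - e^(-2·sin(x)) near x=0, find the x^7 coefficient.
-19/180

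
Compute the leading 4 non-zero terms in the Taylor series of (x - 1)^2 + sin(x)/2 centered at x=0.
-x^3/12 + x^2 - 3·x/2 + 1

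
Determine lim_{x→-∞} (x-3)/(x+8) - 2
Evaluate the dominant behaviour as x → -∞; each term tends to a finite value or vanishes.
Limit = -1.

Final answer: -1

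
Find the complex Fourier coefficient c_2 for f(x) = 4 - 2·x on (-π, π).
Compute the real Fourier coefficients first: a_2 = 0, b_2 = 2.
Then c_2 = (a_2 − i·b_2)/2 = -i.

Final answer: -i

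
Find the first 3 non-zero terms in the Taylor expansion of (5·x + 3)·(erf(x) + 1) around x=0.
10·x^2/√(π) + x·(6/√(π) + 5) + 3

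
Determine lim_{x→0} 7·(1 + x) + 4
Direct substitution at x = 0 gives 11.

Final answer: 11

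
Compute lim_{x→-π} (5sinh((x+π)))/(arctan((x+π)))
Both numerator and denominator → 0 as x → -π; this is a 0/0 indeterminate form.
Expand each to leading order near x = -π: numerator ~ 5·(x + π), denominator ~ (x + π).
The limit of the ratio is 5.

Final answer: 5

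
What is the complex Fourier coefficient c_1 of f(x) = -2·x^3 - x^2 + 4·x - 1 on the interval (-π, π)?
Compute the real Fourier coefficients first: a_1 = 4, b_1 = 32 - 4·π^2.
Then c_1 = (a_1 − i·b_1)/2 = 2 - 16·i + 2·i·π^2.

Final answer: 2 - 16·i + 2·i·π^2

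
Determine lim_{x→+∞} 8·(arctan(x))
Evaluate the dominant behaviour as x → +∞; each term tends to a finite value or vanishes.
Limit = 4·π.

Final answer: 4·π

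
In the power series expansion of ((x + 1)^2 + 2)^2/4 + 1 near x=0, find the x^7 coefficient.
Expand to order 7: ((x + 1)^2 + 2)^2/4 + 1 = x^4/4 + x^3 + 5·x^2/2 + 3·x + 13/4 + O(x^8).
The coefficient of x^7 is 0.

Final answer: 0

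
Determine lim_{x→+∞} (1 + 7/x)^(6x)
As x → +∞: write (1 + 7/x)^(6x) = ((1 + 7/x)^x)^6 → (e^7)^6 = e^42.
Limit = e^(42).

Final answer: e^(42)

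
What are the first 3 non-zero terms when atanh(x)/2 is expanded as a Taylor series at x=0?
x^5/10 + x^3/6 + x/2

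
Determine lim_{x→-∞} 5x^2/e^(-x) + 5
The quotient is an ∞/∞ indeterminate form as x → -∞.
Compare growth rates of the dominant terms (exponentials ≫ polynomials ≫ logarithms), or apply L'Hôpital's rule; the quotient → 0.
Adding the constant: 0 + 5 = 5. Limit = 5.

Final answer: 5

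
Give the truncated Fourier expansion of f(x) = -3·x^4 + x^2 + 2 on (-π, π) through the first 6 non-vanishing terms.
(-148 + 24·π^2)·cos(x) + (10 - 6·π^2)·cos(2·x) + (-20/9 + 8·π^2/3)·cos(3·x) + (13/16 - 3·π^2/2)·cos(4·x) + (-244/625 + 24·π^2/25)·cos(5·x) - 3·π^4/5 + 2 + π^2/3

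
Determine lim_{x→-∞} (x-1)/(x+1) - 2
Evaluate the dominant behaviour as x → -∞; each term tends to a finite value or vanishes.
Limit = -1.

Final answer: -1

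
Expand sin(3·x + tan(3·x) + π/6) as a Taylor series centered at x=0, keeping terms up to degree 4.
-27·√(3)·x^3/2 - 9·x^2 + 3·√(3)·x + 1/2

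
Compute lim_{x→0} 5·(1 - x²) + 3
Direct substitution at x = 0 gives 8.

Final answer: 8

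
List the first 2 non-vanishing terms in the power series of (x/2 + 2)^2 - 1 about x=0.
2·x + 3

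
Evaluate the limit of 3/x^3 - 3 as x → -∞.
Evaluate the dominant behaviour as x → -∞; each term tends to a finite value or vanishes.
Limit = -3.

Final answer: -3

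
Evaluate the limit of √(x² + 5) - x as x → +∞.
This is an ∞ − ∞ indeterminate form.
Multiply and divide by the conjugate √(x²+5) + x; the x² terms cancel, leaving 5/(√(x²+5)+x) → 0.
Limit = 0.

Final answer: 0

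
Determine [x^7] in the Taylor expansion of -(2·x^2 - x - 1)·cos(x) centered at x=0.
Expand to order 7: -(2·x^2 - x - 1)·cos(x) = -x^7/720 - 61·x^6/720 + x^5/24 + 25·x^4/24 - x^3/2 - 5·x^2/2 + x + 1 + O(x^8).
The coefficient of x^7 is -1/720.

Final answer: -1/720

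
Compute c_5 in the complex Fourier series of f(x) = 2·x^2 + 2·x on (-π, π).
Compute the real Fourier coefficients first: a_5 = -8/25, b_5 = 4/5.
Then c_5 = (a_5 − i·b_5)/2 = -4/25 - 2·i/5.

Final answer: -4/25 - 2·i/5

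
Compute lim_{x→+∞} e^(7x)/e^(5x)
This is an ∞/∞ indeterminate form as x → +∞.
Rewrite e^(7x)/e^(5x) = e^((7−5)x) = e^(2x); the exponent coefficient is 2 > 0 so e^(2x) → ∞.
Limit = ∞.

Final answer: ∞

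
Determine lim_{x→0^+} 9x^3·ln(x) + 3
The product is a 0·∞ indeterminate form at x → 0⁺.
Rewrite the product as 9·ln(x) / x^(-3) and apply L'Hôpital, or use the standard hierarchy x^(-3) ≫ |ln x| as x → 0⁺.
The indeterminate product → 0, so the limit = 3.

Final answer: 3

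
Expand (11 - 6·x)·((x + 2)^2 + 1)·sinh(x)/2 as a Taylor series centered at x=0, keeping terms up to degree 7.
-491·x^7/10080 - 53·x^6/120 - 41·x^5/48 - 11·x^4/6 - 23·x^3/12 + 7·x^2 + 55·x/2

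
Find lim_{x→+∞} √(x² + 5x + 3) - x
This is an ∞ − ∞ indeterminate form.
Multiply and divide by the conjugate √(x²+5x + 3) + x; the x² terms cancel, leaving (5x + 3)/(√(x²+5x + 3)+x) → 5/2.
Limit = 5/2.

Final answer: 5/2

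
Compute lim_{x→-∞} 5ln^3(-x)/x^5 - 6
The quotient is an ∞/∞ indeterminate form as x → -∞.
Compare growth rates of the dominant terms (exponentials ≫ polynomials ≫ logarithms), or apply L'Hôpital's rule; the quotient → 0.
Adding the constant: 0 - 6 = -6. Limit = -6.

Final answer: -6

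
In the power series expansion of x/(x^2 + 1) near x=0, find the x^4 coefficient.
Expand to order 4: x/(x^2 + 1) = -x^3 + x + O(x^5).
The coefficient of x^4 is 0.

Final answer: 0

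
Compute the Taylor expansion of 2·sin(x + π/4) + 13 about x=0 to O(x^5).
√(2)·x^4/24 - √(2)·x^3/6 - √(2)·x^2/2 + √(2)·x + √(2) + 13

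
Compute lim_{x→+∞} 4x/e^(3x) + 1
The quotient is an ∞/∞ indeterminate form as x → +∞.
The exponential denominator e^(3x) dominates the polynomial numerator (e^x ≫ x as x → ∞), so the quotient → 0.
Adding the constant: 0 + 1 = 1. Limit = 1.

Final answer: 1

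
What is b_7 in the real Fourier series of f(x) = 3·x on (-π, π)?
b_7 = (1/π) ∫_{-π}^{π} f(x)·sin(7x) dx.
Evaluate the integral (use parity and integration by parts as needed): b_7 = 6/7.

Final answer: 6/7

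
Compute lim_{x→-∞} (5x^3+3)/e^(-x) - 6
The quotient is an ∞/∞ indeterminate form as x → -∞.
Compare growth rates of the dominant terms (exponentials ≫ polynomials ≫ logarithms), or apply L'Hôpital's rule; the quotient → 0.
Adding the constant: 0 - 6 = -6. Limit = -6.

Final answer: -6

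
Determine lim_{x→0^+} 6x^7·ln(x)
This is a 0·∞ indeterminate form at x → 0⁺.
Rewrite the product as 6·ln(x) / x^(-7) and apply L'Hôpital, or use the standard hierarchy x^(-7) ≫ |ln x| as x → 0⁺.
The indeterminate product → 0, so the limit = 0.

Final answer: 0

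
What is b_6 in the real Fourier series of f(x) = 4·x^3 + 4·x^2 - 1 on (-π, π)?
b_6 = (1/π) ∫_{-π}^{π} f(x)·sin(6x) dx.
Evaluate the integral (use parity and integration by parts as needed): b_6 = 2/9 - 4·π^2/3.

Final answer: 2/9 - 4·π^2/3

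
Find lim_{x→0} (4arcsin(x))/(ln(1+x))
Both numerator and denominator → 0 as x → 0; this is a 0/0 indeterminate form.
Expand each to leading order near x = 0: numerator ~ 4·x, denominator ~ x.
The limit of the ratio is 4.

Final answer: 4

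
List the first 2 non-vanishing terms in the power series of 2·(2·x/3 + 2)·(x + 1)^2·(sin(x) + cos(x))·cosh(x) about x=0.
40·x/3 + 4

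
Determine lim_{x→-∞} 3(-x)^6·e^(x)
This is a 0·∞ indeterminate form at x → -∞.
Rewrite the product as 3(-x)^6 / e^(-x) (an ∞/∞ form) and apply L'Hôpital, or use the standard hierarchy e^(|x|) ≫ |(-x)^6| as x → -∞.
The indeterminate product → 0, so the limit = 0.

Final answer: 0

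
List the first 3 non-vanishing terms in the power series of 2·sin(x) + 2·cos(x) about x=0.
-x^2 + 2·x + 2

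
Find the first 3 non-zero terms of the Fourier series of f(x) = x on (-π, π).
2·sin(x) - sin(2·x) + 2·sin(3·x)/3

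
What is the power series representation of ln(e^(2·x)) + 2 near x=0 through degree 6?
2·x + 2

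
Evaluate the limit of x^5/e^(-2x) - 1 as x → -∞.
The quotient is an ∞/∞ indeterminate form as x → -∞.
Compare growth rates of the dominant terms (exponentials ≫ polynomials ≫ logarithms), or apply L'Hôpital's rule; the quotient → 0.
Adding the constant: 0 - 1 = -1. Limit = -1.

Final answer: -1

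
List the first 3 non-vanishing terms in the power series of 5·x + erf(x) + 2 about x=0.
-2·x^3/(3·√(π)) + x·(2/√(π) + 5) + 2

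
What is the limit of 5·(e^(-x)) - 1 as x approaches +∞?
Evaluate the dominant behaviour as x → +∞; each term tends to a finite value or vanishes.
Limit = -1.

Final answer: -1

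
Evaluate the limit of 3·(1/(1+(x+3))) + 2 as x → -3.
Direct substitution at x = -3 gives 5.

Final answer: 5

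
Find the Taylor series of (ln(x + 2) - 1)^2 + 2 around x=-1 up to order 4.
3 - 2·(x + 1) + 2·(x + 1)^2 - 5·(x + 1)^3/3 + 17·(x + 1)^4/12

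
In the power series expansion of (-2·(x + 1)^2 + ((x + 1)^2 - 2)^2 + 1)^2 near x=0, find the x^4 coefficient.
Expand to order 4: (-2·(x + 1)^2 + ((x + 1)^2 - 2)^2 + 1)^2 = -64·x^4 + 64·x^2 + O(x^5).
The coefficient of x^4 is -64.

Final answer: -64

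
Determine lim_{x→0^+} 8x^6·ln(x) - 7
The product is a 0·∞ indeterminate form at x → 0⁺.
Rewrite the product as 8·ln(x) / x^(-6) and apply L'Hôpital, or use the standard hierarchy x^(-6) ≫ |ln x| as x → 0⁺.
The indeterminate product → 0, so the limit = -7.

Final answer: -7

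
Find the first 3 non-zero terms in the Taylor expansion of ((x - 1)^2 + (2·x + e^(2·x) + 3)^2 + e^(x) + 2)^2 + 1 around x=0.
2301·x^2 + 1240·x + 401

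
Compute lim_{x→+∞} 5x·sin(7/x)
As x → +∞: let u = 7/x → 0⁺; then 5·x·sin(7/x) = 5·7·sin(u)/u → 5·7·1 = 35.
Limit = 35.

Final answer: 35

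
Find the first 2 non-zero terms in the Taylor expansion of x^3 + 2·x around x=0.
x^3 + 2·x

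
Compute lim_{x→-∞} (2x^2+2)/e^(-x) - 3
The quotient is an ∞/∞ indeterminate form as x → -∞.
Compare growth rates of the dominant terms (exponentials ≫ polynomials ≫ logarithms), or apply L'Hôpital's rule; the quotient → 0.
Adding the constant: 0 - 3 = -3. Limit = -3.

Final answer: -3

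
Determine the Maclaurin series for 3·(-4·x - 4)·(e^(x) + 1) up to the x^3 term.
-8·x^3 - 18·x^2 - 36·x - 24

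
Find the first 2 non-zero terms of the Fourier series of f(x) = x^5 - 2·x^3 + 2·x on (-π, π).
(-44·π^2 + 2·π^4 + 268)·sin(x) + (-π^4 - 25/2 + 7·π^2)·sin(2·x)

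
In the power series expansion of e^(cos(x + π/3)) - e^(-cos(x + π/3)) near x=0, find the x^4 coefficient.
Expand to order 4: e^(cos(x + π/3)) - e^(-cos(x + π/3)) = x^4·(-55·e^(1/2)/384 - e^(-1/2)/384) + x^3·(-5·√(3)·e^(-1/2)/48 + 7·√(3)·e^(1/2)/48) + x^2·(-5·e^(-1/2)/8 + e^(1/2)/8) + x·(-√(3)·e^(1/2)/2 - √(3)·e^(-1/2)/2) - e^(-1/2) + e^(1/2) + O(x^5).
The coefficient of x^4 is -55·e^(1/2)/384 - e^(-1/2)/384.

Final answer: -55·e^(1/2)/384 - e^(-1/2)/384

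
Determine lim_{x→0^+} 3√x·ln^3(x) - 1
The product is a 0·∞ indeterminate form at x → 0⁺.
Rewrite the product as 3·ln^3(x) / x^(-1/2) and apply L'Hôpital, or use the standard hierarchy x^(-1/2) ≫ |ln x|^3 as x → 0⁺.
The indeterminate product → 0, so the limit = -1.

Final answer: -1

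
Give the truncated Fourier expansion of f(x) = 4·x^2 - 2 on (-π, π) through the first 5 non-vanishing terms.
-16·cos(x) + 4·cos(2·x) - 16·cos(3·x)/9 + cos(4·x) - 2 + 4·π^2/3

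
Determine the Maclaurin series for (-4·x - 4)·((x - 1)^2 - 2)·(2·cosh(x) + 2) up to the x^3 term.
-4·x^3 + 20·x^2 + 48·x + 16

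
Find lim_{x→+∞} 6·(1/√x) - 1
Evaluate the dominant behaviour as x → +∞; each term tends to a finite value or vanishes.
Limit = -1.

Final answer: -1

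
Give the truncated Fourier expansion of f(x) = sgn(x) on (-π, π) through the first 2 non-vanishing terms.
4·sin(x)/π + 4·sin(3·x)/(3·π)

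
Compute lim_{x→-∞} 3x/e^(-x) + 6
The quotient is an ∞/∞ indeterminate form as x → -∞.
Compare growth rates of the dominant terms (exponentials ≫ polynomials ≫ logarithms), or apply L'Hôpital's rule; the quotient → 0.
Adding the constant: 0 + 6 = 6. Limit = 6.

Final answer: 6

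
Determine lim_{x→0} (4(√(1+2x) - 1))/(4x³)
Both numerator and denominator → 0 as x → 0; this is a 0/0 indeterminate form.
Expand each to leading order near x = 0: numerator ~ 4·x, denominator ~ 4·x^3.
The limit of the ratio is ∞.

Final answer: ∞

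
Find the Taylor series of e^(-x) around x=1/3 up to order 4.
e^(-1/3) - e^(-1/3)·(x - 1/3) + e^(-1/3)·(x - 1/3)^2/2 - e^(-1/3)·(x - 1/3)^3/6 + e^(-1/3)·(x - 1/3)^4/24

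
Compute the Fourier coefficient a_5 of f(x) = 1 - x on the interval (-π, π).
a_5 = (1/π) ∫_{-π}^{π} f(x)·cos(5x) dx.
Evaluate the integral (use parity and integration by parts as needed): a_5 = 0.

Final answer: 0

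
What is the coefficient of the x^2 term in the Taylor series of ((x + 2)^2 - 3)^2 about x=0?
Expand to order 2: ((x + 2)^2 - 3)^2 = 18·x^2 + 8·x + 1 + O(x^3).
The coefficient of x^2 is 18.

Final answer: 18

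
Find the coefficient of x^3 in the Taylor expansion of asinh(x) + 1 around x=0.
Expand to order 3: asinh(x) + 1 = -x^3/6 + x + 1 + O(x^4).
The coefficient of x^3 is -1/6.

Final answer: -1/6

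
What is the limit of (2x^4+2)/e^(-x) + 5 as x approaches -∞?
The quotient is an ∞/∞ indeterminate form as x → -∞.
Compare growth rates of the dominant terms (exponentials ≫ polynomials ≫ logarithms), or apply L'Hôpital's rule; the quotient → 0.
Adding the constant: 0 + 5 = 5. Limit = 5.

Final answer: 5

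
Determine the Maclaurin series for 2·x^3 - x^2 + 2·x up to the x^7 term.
2·x^3 - x^2 + 2·x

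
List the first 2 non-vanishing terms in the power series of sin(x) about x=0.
-x^3/6 + x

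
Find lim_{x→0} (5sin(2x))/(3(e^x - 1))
Both numerator and denominator → 0 as x → 0; this is a 0/0 indeterminate form.
Expand each to leading order near x = 0: numerator ~ 10·x, denominator ~ 3·x.
The limit of the ratio is 10/3.

Final answer: 10/3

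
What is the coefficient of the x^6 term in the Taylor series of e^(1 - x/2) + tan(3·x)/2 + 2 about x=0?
Expand to order 6: e^(1 - x/2) + tan(3·x)/2 + 2 = e·x^6/46080 + x^5·(81/5 - e/3840) + e·x^4/384 + x^3·(9/2 - e/48) + e·x^2/8 + x·(3/2 - e/2) + 2 + e + O(x^7).
The coefficient of x^6 is e/46080.

Final answer: e/46080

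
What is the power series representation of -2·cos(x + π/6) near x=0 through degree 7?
-x^7/5040 + √(3)·x^6/720 + x^5/120 - √(3)·x^4/24 - x^3/6 + √(3)·x^2/2 + x - √(3)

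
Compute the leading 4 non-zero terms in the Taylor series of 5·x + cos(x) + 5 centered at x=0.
x^4/24 - x^2/2 + 5·x + 6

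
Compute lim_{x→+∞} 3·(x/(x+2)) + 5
Evaluate the dominant behaviour as x → +∞; each term tends to a finite value or vanishes.
Limit = 8.

Final answer: 8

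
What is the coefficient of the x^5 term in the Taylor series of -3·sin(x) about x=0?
Expand to order 5: -3·sin(x) = -x^5/40 + x^3/2 - 3·x + O(x^6).
The coefficient of x^5 is -1/40.

Final answer: -1/40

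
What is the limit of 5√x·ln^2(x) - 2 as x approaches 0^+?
The product is a 0·∞ indeterminate form at x → 0⁺.
Rewrite the product as 5·ln^2(x) / x^(-1/2) and apply L'Hôpital, or use the standard hierarchy x^(-1/2) ≫ |ln x|^2 as x → 0⁺.
The indeterminate product → 0, so the limit = -2.

Final answer: -2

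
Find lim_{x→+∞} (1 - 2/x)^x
As x → +∞: this is the defining limit (1 - 2/x)^x → e^(-2).
Limit = e^(-2).

Final answer: e^(-2)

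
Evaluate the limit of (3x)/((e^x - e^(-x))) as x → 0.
Both numerator and denominator → 0 as x → 0; this is a 0/0 indeterminate form.
Expand each to leading order near x = 0: numerator ~ 3·x, denominator ~ 2·x.
The limit of the ratio is 3/2.

Final answer: 3/2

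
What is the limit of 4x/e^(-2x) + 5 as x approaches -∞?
The quotient is an ∞/∞ indeterminate form as x → -∞.
Compare growth rates of the dominant terms (exponentials ≫ polynomials ≫ logarithms), or apply L'Hôpital's rule; the quotient → 0.
Adding the constant: 0 + 5 = 5. Limit = 5.

Final answer: 5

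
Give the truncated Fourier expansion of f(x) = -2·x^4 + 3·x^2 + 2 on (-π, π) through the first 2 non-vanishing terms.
(-108 + 16·π^2)·cos(x) - 2·π^4/5 + 2 + π^2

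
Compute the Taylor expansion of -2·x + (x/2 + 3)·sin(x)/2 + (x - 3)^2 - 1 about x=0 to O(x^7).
x^6/480 + x^5/80 - x^4/24 - x^3/4 + 5·x^2/4 - 13·x/2 + 8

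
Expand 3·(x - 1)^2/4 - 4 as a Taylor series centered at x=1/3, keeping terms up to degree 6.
-11/3 - (x - 1/3) + 3·(x - 1/3)^2/4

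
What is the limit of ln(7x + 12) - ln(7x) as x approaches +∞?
This is an ∞ − ∞ indeterminate form.
Combine the logarithms: ln(7x+12) − ln(7x) = ln((7x+12)/(7x)) = ln(1 + 12/(7x)) → ln(1) = 0.
Limit = 0.

Final answer: 0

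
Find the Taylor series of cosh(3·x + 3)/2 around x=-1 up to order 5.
1/2 + 9·(x + 1)^2/4 + 27·(x + 1)^4/16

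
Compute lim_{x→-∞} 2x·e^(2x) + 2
The product is a 0·∞ indeterminate form at x → -∞.
Rewrite the product as 2x / e^(-2x) (an ∞/∞ form) and apply L'Hôpital, or use the standard hierarchy e^(2|x|) ≫ |x| as x → -∞.
The indeterminate product → 0, so the limit = 2.

Final answer: 2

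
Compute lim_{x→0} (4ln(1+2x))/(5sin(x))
Both numerator and denominator → 0 as x → 0; this is a 0/0 indeterminate form.
Expand each to leading order near x = 0: numerator ~ 8·x, denominator ~ 5·x.
The limit of the ratio is 8/5.

Final answer: 8/5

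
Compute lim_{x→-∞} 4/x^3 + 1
Evaluate the dominant behaviour as x → -∞; each term tends to a finite value or vanishes.
Limit = 1.

Final answer: 1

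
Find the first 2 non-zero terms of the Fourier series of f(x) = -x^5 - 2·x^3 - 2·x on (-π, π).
(-220 - 2·π^4 + 36·π^2)·sin(x) + (-3·π^2 + 13/2 + π^4)·sin(2·x)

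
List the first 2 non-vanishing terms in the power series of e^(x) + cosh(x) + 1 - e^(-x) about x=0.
2·x + 2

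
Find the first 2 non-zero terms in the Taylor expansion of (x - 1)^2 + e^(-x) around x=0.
2 - 3·x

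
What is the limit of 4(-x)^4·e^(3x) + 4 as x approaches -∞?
The product is a 0·∞ indeterminate form at x → -∞.
Rewrite the product as 4(-x)^4 / e^(-3x) (an ∞/∞ form) and apply L'Hôpital, or use the standard hierarchy e^(3|x|) ≫ |(-x)^4| as x → -∞.
The indeterminate product → 0, so the limit = 4.

Final answer: 4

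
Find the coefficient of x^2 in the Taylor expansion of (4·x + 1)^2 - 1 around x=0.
Expand to order 2: (4·x + 1)^2 - 1 = 16·x^2 + 8·x + O(x^3).
The coefficient of x^2 is 16.

Final answer: 16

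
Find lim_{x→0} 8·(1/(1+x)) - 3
Direct substitution at x = 0 gives 5.

Final answer: 5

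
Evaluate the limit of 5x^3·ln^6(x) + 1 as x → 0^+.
The product is a 0·∞ indeterminate form at x → 0⁺.
Rewrite the product as 5·ln^6(x) / x^(-3) and apply L'Hôpital, or use the standard hierarchy x^(-3) ≫ |ln x|^6 as x → 0⁺.
The indeterminate product → 0, so the limit = 1.

Final answer: 1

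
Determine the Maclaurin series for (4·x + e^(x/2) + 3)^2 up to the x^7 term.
41·x^7/107520 + 83·x^6/23040 + 59·x^5/1920 + 43·x^4/192 + 31·x^3/24 + 85·x^2/4 + 36·x + 16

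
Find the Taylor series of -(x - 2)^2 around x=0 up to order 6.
-x^2 + 4·x - 4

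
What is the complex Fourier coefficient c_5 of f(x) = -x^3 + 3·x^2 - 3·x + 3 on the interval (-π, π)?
Compute the real Fourier coefficients first: a_5 = -12/25, b_5 = -2·π^2/5 - 138/125.
Then c_5 = (a_5 − i·b_5)/2 = -6/25 + 69·i/125 + i·π^2/5.

Final answer: -6/25 + 69·i/125 + i·π^2/5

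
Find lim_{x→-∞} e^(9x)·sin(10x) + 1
Evaluate the dominant behaviour as x → -∞; each term tends to a finite value or vanishes.
Limit = 1.

Final answer: 1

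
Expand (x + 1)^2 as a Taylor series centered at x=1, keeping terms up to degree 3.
4 + 4·(x - 1) + (x - 1)^2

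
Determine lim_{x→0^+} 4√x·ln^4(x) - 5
The product is a 0·∞ indeterminate form at x → 0⁺.
Rewrite the product as 4·ln^4(x) / x^(-1/2) and apply L'Hôpital, or use the standard hierarchy x^(-1/2) ≫ |ln x|^4 as x → 0⁺.
The indeterminate product → 0, so the limit = -5.

Final answer: -5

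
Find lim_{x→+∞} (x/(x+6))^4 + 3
As x → +∞: x/(x+6) = 1/(1 + 6/x) → 1, and the 4th power of a limit-1 base also → 1; with the additive constant, 1 + 3 = 4.
Limit = 4.

Final answer: 4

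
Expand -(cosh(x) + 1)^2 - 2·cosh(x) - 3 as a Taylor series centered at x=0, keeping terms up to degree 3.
-3·x^2 - 9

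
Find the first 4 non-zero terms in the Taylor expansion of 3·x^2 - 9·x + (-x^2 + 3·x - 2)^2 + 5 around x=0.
-6·x^3 + 16·x^2 - 21·x + 9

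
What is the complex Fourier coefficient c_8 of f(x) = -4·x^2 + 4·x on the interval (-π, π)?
Compute the real Fourier coefficients first: a_8 = -1/4, b_8 = -1.
Then c_8 = (a_8 − i·b_8)/2 = -1/8 + i/2.

Final answer: -1/8 + i/2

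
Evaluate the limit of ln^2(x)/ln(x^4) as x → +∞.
This is an ∞/∞ indeterminate form as x → +∞.
Write ln(x^4) = 4·ln(x), reducing the quotient to ln(x)/4 → ∞.
Limit = ∞.

Final answer: ∞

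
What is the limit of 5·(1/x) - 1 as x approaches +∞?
Evaluate the dominant behaviour as x → +∞; each term tends to a finite value or vanishes.
Limit = -1.

Final answer: -1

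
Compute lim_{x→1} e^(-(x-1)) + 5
Direct substitution at x = 1 gives 6.

Final answer: 6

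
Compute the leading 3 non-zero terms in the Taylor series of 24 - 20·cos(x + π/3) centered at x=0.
5·x^2 + 10·√(3)·x + 14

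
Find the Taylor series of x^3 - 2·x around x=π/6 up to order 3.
-π/3 + π^3/216 + (-2 + π^2/12)·(x - π/6) + π·(x - π/6)^2/2 + (x - π/6)^3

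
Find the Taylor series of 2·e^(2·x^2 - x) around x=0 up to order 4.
73·x^4/12 - 13·x^3/3 + 5·x^2 - 2·x + 2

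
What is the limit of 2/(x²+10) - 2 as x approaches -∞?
Evaluate the dominant behaviour as x → -∞; each term tends to a finite value or vanishes.
Limit = -2.

Final answer: -2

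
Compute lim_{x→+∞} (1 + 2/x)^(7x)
As x → +∞: write (1 + 2/x)^(7x) = ((1 + 2/x)^x)^7 → (e^2)^7 = e^14.
Limit = e^(14).

Final answer: e^(14)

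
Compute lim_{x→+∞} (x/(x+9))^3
As x → +∞: x/(x+9) = 1/(1 + 9/x) → 1, and the 3rd power of a limit-1 base also → 1.
Limit = 1.

Final answer: 1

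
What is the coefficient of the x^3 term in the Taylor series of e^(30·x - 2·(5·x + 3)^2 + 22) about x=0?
Expand to order 3: e^(30·x - 2·(5·x + 3)^2 + 22) = -3000·x^3·e^(4) + 400·x^2·e^(4) - 30·x·e^(4) + e^(4) + O(x^4).
The coefficient of x^3 is -3000·e^(4).

Final answer: -3000·e^(4)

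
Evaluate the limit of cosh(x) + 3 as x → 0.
Direct substitution at x = 0 gives 4.

Final answer: 4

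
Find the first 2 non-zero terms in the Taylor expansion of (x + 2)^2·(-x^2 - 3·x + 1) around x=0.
4 - 8·x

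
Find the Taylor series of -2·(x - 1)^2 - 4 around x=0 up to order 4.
-2·x^2 + 4·x - 6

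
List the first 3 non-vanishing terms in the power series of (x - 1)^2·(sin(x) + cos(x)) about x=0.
-3·x^2/2 - x + 1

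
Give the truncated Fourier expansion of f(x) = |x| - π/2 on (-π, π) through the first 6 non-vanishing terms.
-4·cos(x)/π - 4·cos(3·x)/(9·π) - 4·cos(5·x)/(25·π) - 4·cos(7·x)/(49·π) - 4·cos(9·x)/(81·π) - 4·cos(11·x)/(121·π)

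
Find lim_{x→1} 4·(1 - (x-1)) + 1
Direct substitution at x = 1 gives 5.

Final answer: 5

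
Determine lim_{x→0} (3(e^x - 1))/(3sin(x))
Both numerator and denominator → 0 as x → 0; this is a 0/0 indeterminate form.
Expand each to leading order near x = 0: numerator ~ 3·x, denominator ~ 3·x.
The limit of the ratio is 1.

Final answer: 1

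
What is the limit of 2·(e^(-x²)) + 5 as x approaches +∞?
Evaluate the dominant behaviour as x → +∞; each term tends to a finite value or vanishes.
Limit = 5.

Final answer: 5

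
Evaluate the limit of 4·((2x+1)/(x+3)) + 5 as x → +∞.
Evaluate the dominant behaviour as x → +∞; each term tends to a finite value or vanishes.
Limit = 13.

Final answer: 13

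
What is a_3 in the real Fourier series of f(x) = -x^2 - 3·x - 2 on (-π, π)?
a_3 = (1/π) ∫_{-π}^{π} f(x)·cos(3x) dx.
Evaluate the integral (use parity and integration by parts as needed): a_3 = 4/9.

Final answer: 4/9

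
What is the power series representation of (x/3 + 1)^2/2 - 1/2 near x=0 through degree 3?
x^2/18 + x/3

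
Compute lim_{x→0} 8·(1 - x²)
Direct substitution at x = 0 gives 8.

Final answer: 8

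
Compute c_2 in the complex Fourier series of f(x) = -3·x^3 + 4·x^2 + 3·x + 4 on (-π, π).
Compute the real Fourier coefficients first: a_2 = 4, b_2 = -15/2 + 3·π^2.
Then c_2 = (a_2 − i·b_2)/2 = 2 - 3·i·π^2/2 + 15·i/4.

Final answer: 2 - 3·i·π^2/2 + 15·i/4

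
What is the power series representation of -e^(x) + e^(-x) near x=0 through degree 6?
-x^5/60 - x^3/3 - 2·x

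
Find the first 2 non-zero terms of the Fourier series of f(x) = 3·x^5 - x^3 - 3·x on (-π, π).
(-122·π^2 + 6·π^4 + 726)·sin(x) + (-3·π^4 - 21 + 16·π^2)·sin(2·x)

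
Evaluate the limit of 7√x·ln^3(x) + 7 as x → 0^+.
The product is a 0·∞ indeterminate form at x → 0⁺.
Rewrite the product as 7·ln^3(x) / x^(-1/2) and apply L'Hôpital, or use the standard hierarchy x^(-1/2) ≫ |ln x|^3 as x → 0⁺.
The indeterminate product → 0, so the limit = 7.

Final answer: 7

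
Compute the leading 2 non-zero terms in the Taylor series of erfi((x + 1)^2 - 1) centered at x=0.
2·x^2/√(π) + 4·x/√(π)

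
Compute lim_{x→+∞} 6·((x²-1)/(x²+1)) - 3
Evaluate the dominant behaviour as x → +∞; each term tends to a finite value or vanishes.
Limit = 3.

Final answer: 3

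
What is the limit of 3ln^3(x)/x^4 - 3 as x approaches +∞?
The quotient is an ∞/∞ indeterminate form as x → +∞.
The polynomial denominator x^4 dominates the logarithmic numerator (any positive power of x ≫ ln^3(x) as x → ∞), so the quotient → 0.
Adding the constant: 0 - 3 = -3. Limit = -3.

Final answer: -3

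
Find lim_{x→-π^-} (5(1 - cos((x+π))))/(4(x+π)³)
Both numerator and denominator → 0 as x → -π^-; this is a 0/0 indeterminate form.
Expand each to leading order near x = -π: numerator ~ 5·(x + π)^2/2, denominator ~ 4·(x + π)^3.
The limit of the ratio is -∞.

Final answer: -∞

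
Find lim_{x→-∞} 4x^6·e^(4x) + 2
The product is a 0·∞ indeterminate form at x → -∞.
Rewrite the product as 4x^6 / e^(-4x) (an ∞/∞ form) and apply L'Hôpital, or use the standard hierarchy e^(4|x|) ≫ |x^6| as x → -∞.
The indeterminate product → 0, so the limit = 2.

Final answer: 2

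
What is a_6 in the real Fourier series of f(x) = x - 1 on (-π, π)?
a_6 = (1/π) ∫_{-π}^{π} f(x)·cos(6x) dx.
Evaluate the integral (use parity and integration by parts as needed): a_6 = 0.

Final answer: 0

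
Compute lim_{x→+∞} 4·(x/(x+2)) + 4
Evaluate the dominant behaviour as x → +∞; each term tends to a finite value or vanishes.
Limit = 8.

Final answer: 8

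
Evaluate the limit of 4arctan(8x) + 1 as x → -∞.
Evaluate the dominant behaviour as x → -∞; each term tends to a finite value or vanishes.
Limit = 1 - 2·π.

Final answer: 1 - 2·π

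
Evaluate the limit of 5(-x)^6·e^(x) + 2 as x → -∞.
The product is a 0·∞ indeterminate form at x → -∞.
Rewrite the product as 5(-x)^6 / e^(-x) (an ∞/∞ form) and apply L'Hôpital, or use the standard hierarchy e^(|x|) ≫ |(-x)^6| as x → -∞.
The indeterminate product → 0, so the limit = 2.

Final answer: 2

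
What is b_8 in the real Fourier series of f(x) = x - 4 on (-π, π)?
b_8 = (1/π) ∫_{-π}^{π} f(x)·sin(8x) dx.
Evaluate the integral (use parity and integration by parts as needed): b_8 = -1/4.

Final answer: -1/4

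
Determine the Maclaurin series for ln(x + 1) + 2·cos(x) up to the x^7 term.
x^7/7 - 61·x^6/360 + x^5/5 - x^4/6 + x^3/3 - 3·x^2/2 + x + 2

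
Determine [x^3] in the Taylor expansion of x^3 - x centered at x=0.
Expand to order 3: x^3 - x = x^3 - x + O(x^4).
The coefficient of x^3 is 1.

Final answer: 1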